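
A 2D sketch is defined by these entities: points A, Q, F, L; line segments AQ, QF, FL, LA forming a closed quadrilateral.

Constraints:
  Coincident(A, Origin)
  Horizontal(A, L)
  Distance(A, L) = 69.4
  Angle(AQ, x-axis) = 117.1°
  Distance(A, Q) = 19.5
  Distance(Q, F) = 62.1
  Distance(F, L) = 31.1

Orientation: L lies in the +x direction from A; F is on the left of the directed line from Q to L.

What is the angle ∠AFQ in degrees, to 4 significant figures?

18.30°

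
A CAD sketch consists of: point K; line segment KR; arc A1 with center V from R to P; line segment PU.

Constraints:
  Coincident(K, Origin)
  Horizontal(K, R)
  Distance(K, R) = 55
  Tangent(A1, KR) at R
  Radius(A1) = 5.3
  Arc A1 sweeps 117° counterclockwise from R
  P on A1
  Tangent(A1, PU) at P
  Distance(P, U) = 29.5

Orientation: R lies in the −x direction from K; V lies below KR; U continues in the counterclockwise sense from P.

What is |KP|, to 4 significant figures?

60.22

K is at the origin; KR is horizontal with |KR| = 55.0 and R on the −x side, so R = (-55.00, 0.000). Since A1 is tangent to KR there, VR ⟂ KR, so V = R + (0, -5.3) = (-55.00, -5.300). On A1, R sits at bearing 90° from V; a 117° counterclockwise sweep puts P at bearing 207°, so P = V + 5.3·(cos 207°, sin 207°) = (-59.72, -7.706). Then |KP| = |P − K| = 60.22.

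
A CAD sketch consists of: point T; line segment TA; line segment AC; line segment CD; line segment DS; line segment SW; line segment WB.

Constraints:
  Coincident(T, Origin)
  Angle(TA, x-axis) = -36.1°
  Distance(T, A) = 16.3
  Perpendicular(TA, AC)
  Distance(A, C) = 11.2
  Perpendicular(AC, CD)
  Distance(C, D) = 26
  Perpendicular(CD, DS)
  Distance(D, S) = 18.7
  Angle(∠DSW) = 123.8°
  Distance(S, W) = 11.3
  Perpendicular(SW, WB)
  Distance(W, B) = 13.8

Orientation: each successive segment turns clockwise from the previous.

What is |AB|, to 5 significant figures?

9.2290

T is at the origin; TA runs at -36.1° with length 16.3, so A = (13.170, -9.6039). TA is perpendicular to AC, so AC runs at -126.10°; with |AC| = 11.2, C = (6.5712, -18.653). AC ⟂ CD, so CD runs at 143.90°; with |CD| = 26.0, D = (-14.437, -3.3343). The perpendicularity gives DS at right angles to CD, so DS runs at 53.900°; with |DS| = 18.7, S = (-3.4185, 11.775). ∠DSW = 123.8° gives SW at -2.3000° from the x-axis; with |SW| = 11.3, W = (7.8724, 11.322). SW is perpendicular to WB, so WB runs at -92.300°; with |WB| = 13.8, B = (7.3185, -2.4672). Then |AB| = |B − A| = 9.2290.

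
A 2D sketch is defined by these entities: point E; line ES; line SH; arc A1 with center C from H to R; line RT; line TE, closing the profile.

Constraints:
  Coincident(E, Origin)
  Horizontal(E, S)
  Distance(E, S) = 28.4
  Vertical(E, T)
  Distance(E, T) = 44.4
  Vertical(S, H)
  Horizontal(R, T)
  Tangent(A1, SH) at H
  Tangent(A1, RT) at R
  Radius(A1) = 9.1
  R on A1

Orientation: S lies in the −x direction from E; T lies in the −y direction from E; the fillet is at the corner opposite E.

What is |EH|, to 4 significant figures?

45.31

E is at the origin; E and S share the same y with |ES| = 28.4 and S on the −x side, so S = (-28.40, 0.000). ET is vertical with |ET| = 44.4 and T on the −y side, so T = (0.000, -44.40). The virtual corner opposite E is at (-28.40, -44.40). Since A1 is tangent to SH there, CH ⟂ SH and A1 meets RT tangentially, so CR is at right angles to RT, with radius 9.1, so the center C sits 9.1 in from both sides at C = (-19.30, -35.30). That places the tangent points at H = (-28.40, -35.30) on SH and R = (-19.30, -44.40) on RT. Then |EH| = |H − E| = 45.31.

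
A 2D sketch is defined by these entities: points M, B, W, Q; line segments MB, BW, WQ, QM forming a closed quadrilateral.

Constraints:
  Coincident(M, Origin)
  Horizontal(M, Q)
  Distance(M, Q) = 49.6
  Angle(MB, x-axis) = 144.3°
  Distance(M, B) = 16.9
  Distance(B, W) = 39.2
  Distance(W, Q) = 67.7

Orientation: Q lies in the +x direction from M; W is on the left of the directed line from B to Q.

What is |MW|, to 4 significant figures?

46.45

Checks: |BW| = 39.20 ✓; |WQ| = 67.70 ✓.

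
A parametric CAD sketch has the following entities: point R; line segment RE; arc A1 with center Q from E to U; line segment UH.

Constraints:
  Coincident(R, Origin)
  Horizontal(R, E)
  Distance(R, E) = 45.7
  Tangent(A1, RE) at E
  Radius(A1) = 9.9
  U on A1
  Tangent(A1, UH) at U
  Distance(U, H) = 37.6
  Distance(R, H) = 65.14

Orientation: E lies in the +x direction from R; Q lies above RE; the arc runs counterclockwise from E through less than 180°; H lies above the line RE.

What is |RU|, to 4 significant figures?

56.61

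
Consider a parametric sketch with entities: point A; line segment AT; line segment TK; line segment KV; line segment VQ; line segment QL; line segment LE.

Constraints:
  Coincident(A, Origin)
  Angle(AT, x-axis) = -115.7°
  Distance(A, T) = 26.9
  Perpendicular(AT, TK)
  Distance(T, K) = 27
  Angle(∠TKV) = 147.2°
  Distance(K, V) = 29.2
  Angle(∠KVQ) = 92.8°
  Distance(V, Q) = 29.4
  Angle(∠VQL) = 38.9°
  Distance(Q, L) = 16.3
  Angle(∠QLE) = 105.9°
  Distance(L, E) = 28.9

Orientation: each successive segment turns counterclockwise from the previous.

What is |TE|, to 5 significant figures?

61.948

∠VQL = 38.9° gives QL at -124.60° from the x-axis; with |QL| = 16.3, L = (30.180, -16.438). ∠QLE = 105.9° gives LE at -50.500° from the x-axis; with |LE| = 28.9, E = (48.562, -38.738). Then |TE| = |E − T| = 61.948.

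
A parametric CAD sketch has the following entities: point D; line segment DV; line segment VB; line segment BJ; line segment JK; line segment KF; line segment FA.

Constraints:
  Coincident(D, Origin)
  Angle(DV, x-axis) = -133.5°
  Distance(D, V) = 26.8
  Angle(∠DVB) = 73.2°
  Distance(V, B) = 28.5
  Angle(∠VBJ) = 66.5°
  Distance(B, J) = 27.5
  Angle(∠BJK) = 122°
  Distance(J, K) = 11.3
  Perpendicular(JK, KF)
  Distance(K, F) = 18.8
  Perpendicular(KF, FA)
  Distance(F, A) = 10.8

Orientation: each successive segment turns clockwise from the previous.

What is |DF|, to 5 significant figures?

17.853

D is at the origin; DV runs at -133.5° with length 26.8, so V = (-18.448, -19.440). ∠DVB = 73.2° gives VB at 119.70° from the x-axis; with |VB| = 28.5, B = (-32.568, 5.3160). ∠VBJ = 66.5° gives BJ at 6.2000° from the x-axis; with |BJ| = 27.5, J = (-5.2293, 8.2859). ∠BJK = 122.0° gives JK at -51.800° from the x-axis; with |JK| = 11.3, K = (1.7587, -0.59424). JK ⟂ KF, so KF runs at -141.80°; with |KF| = 18.8, F = (-13.015, -12.220). Then |DF| = |F − D| = 17.853.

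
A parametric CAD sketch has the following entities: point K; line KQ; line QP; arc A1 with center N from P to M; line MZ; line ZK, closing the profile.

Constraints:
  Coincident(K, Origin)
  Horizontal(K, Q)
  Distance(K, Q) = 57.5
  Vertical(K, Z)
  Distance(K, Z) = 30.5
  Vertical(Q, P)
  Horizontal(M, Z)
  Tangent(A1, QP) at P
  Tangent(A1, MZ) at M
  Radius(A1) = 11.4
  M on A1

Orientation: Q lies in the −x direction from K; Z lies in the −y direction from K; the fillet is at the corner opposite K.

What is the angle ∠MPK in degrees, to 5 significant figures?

63.375°

K is at the origin; KQ is horizontal with |KQ| = 57.5 and Q on the −x side, so Q = (-57.500, 0.0000). K and Z share the same x with |KZ| = 30.5 and Z on the −y side, so Z = (0.0000, -30.500). The virtual corner opposite K is at (-57.500, -30.500). A1 meets QP tangentially, so NP is at right angles to QP and A1 meets MZ tangentially, so NM is at right angles to MZ, with radius 11.4, so the center N sits 11.4 in from both sides at N = (-46.100, -19.100). That places the tangent points at P = (-57.500, -19.100) on QP and M = (-46.100, -30.500) on MZ. Then cos ∠MPK = PM·PK / (|PM||PK|), giving 63.375°.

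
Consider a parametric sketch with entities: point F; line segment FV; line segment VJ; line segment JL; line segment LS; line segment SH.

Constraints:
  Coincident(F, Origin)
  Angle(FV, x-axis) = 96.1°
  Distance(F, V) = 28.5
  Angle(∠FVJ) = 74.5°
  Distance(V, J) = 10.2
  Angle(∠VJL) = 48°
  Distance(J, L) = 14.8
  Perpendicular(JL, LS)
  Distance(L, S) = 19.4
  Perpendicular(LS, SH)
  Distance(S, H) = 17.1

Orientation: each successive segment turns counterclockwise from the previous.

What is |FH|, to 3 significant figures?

43.4

F is at the origin; FV runs at 96.1° with length 28.5, so V = (-3.03, 28.3). ∠FVJ = 74.5° gives VJ at -158° from the x-axis; with |VJ| = 10.2, J = (-12.5, 24.6). ∠VJL = 48.0° gives JL at -26.4° from the x-axis; with |JL| = 14.8, L = (0.744, 18.0). JL ⟂ LS, so LS runs at 63.6°; with |LS| = 19.4, S = (9.37, 35.4). LS is perpendicular to SH, so SH runs at 154°; with |SH| = 17.1, H = (-5.95, 43.0). Then |FH| = |H − F| = 43.4.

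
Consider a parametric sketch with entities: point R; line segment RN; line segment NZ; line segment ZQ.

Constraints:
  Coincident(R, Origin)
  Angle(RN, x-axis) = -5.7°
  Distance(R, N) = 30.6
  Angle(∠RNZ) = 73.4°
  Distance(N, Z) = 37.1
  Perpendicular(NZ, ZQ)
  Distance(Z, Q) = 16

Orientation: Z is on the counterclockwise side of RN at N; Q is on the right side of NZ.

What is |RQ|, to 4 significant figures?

53.46

∠RNZ = 73.4°, so NZ runs at -5.7° + (180° − 73.4°) = 100.9° from the x-axis; with |NZ| = 37.1, Z = N + 37.1·(cos 100.9°, sin 100.9°) = (23.43, 33.39). NZ ⟂ ZQ; with |ZQ| = 16.0 on the right of NZ, Q = Z + 16.0·(0.9820, 0.1891) = (39.14, 36.42). Then |RQ| = |Q − R| = 53.46.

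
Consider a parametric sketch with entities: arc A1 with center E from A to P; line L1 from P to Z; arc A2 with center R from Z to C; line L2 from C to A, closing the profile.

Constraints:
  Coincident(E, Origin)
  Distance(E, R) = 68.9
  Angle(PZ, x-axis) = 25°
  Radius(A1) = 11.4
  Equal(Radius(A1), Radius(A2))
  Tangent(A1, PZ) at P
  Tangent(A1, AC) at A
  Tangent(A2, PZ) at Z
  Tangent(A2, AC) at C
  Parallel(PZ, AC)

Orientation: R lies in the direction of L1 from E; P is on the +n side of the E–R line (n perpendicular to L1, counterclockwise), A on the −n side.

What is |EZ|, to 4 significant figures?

69.84

The slot axis is L1's direction at 25.0°, so u = (cos 25.0°, sin 25.0°) = (0.9063, 0.4226) and n = (−sin 25.0°, cos 25.0°) = (-0.4226, 0.9063). E is at the origin and R lies 68.9 along u from E, so R = 68.9·u = (62.44, 29.12). Tangency of A1 to both parallel lines with radius 11.4 puts P and A at E ± 11.4·n: P = (-4.818, 10.33), A = (4.818, -10.33). Equal radii place Z and C the same way about R: Z = R + 11.4·n = (57.63, 39.45), C = R − 11.4·n = (67.26, 18.79). Then |EZ| = |Z − E| = 69.84.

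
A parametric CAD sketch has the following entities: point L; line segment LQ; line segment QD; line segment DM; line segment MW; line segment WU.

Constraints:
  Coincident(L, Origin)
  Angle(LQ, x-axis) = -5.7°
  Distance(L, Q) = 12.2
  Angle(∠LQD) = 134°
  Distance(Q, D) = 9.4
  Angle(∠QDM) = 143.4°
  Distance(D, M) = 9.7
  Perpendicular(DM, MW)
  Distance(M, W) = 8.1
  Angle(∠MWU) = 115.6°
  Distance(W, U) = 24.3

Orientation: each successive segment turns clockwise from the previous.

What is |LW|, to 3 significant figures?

21.1

∠QDM = 143.4° gives DM at -88.3° from the x-axis; with |DM| = 9.7, M = (18.3, -18.3). DM ⟂ MW, so MW runs at -178°; with |MW| = 8.1, W = (10.2, -18.5). Then |LW| = |W − L| = 21.1.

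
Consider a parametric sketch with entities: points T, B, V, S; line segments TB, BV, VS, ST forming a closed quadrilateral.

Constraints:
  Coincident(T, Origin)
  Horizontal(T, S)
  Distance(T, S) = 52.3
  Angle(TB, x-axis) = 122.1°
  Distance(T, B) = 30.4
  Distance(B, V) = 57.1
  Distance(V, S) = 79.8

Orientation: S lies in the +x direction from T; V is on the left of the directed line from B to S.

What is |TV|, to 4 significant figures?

73.95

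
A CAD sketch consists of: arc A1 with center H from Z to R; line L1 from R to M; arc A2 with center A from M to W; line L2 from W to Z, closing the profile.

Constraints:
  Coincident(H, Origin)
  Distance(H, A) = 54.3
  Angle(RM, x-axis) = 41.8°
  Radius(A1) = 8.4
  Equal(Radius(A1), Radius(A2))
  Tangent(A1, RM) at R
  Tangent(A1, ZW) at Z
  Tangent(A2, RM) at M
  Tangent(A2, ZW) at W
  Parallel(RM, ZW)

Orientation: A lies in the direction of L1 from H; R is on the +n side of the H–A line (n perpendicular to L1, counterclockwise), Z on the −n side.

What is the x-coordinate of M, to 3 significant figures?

34.9

The slot axis is L1's direction at 41.8°, so u = (cos 41.8°, sin 41.8°) = (0.745, 0.667) and n = (−sin 41.8°, cos 41.8°) = (-0.667, 0.745). H is at the origin and A lies 54.3 along u from H, so A = 54.3·u = (40.5, 36.2). Tangency of A1 to both parallel lines with radius 8.4 puts R and Z at H ± 8.4·n: R = (-5.60, 6.26), Z = (5.60, -6.26). Equal radii place M and W the same way about A: M = A + 8.4·n = (34.9, 42.5), W = A − 8.4·n = (46.1, 29.9). So M.x = 34.9.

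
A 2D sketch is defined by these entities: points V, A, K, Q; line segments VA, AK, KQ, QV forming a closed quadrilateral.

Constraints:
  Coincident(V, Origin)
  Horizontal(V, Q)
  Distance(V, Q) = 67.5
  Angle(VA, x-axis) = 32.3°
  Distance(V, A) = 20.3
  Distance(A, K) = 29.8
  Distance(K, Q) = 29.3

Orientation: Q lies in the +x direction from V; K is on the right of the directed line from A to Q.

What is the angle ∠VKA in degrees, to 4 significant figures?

28.72°

Checks: |AK| = 29.80 ✓; |KQ| = 29.30 ✓.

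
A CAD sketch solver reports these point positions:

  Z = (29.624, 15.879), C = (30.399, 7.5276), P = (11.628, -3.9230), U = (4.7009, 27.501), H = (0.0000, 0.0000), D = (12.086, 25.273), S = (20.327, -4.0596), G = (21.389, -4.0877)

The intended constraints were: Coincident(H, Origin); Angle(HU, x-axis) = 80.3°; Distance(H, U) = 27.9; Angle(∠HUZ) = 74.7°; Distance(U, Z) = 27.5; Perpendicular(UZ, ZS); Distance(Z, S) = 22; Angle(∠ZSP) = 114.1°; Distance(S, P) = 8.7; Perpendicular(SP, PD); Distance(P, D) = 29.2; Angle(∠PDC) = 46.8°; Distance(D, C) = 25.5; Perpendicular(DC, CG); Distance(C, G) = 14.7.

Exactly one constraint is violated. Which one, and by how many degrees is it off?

Perpendicular(DC, CG) — off by 6.30°.

H = (0.00, 0.00) ✓; HU at 80.30° ✓; |HU| = 27.90 ✓; ∠HUZ = 74.70° ✓; |UZ| = 27.50 ✓; ∠(UZ, ZS) = 90.00° ✓; |ZS| = 22.00 ✓; ∠ZSP = 114.1° ✓; |SP| = 8.700 ✓; ∠(SP, PD) = 90.00° ✓; |PD| = 29.20 ✓; ∠PDC = 46.80° ✓; |DC| = 25.50 ✓; ∠(DC, CG) = 83.70° ✗; |CG| = 14.70 ✓.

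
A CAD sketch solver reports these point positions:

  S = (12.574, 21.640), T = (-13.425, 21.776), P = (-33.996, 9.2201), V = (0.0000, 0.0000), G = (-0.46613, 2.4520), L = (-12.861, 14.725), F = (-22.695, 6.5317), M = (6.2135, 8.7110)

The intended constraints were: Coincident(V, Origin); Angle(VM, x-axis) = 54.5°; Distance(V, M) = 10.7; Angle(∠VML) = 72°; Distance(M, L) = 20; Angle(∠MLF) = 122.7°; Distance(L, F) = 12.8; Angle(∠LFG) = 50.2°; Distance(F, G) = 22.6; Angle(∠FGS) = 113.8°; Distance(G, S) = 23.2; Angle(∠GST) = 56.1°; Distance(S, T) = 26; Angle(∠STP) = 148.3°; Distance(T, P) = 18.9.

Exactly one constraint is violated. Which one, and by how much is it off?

Distance(T, P) = 18.9 — off by 5.20.

V = (0.00, 0.00) ✓; VM at 54.50° ✓; |VM| = 10.70 ✓; ∠VML = 72.00° ✓; |ML| = 20.00 ✓; ∠MLF = 122.7° ✓; |LF| = 12.80 ✓; ∠LFG = 50.20° ✓; |FG| = 22.60 ✓; ∠FGS = 113.8° ✓; |GS| = 23.20 ✓; ∠GST = 56.10° ✓; |ST| = 26.00 ✓; ∠STP = 148.3° ✓; |TP| = 24.10 ✗.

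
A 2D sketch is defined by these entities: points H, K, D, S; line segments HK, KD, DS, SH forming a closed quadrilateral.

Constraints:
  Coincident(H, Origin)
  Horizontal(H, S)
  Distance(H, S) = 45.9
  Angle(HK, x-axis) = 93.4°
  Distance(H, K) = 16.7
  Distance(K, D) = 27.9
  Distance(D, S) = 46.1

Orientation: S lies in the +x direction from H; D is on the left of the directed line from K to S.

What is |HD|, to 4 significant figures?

41.15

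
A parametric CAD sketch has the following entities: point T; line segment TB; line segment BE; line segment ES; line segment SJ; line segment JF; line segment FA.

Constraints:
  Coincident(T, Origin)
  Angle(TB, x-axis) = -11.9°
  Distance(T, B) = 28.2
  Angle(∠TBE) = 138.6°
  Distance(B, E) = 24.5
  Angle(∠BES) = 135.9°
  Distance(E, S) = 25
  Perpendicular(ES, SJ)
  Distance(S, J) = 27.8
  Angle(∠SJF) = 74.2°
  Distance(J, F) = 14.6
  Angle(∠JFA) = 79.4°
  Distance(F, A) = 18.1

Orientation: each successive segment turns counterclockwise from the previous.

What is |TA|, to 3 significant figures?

54.0

∠SJF = 74.2° gives JF at -90.6° from the x-axis; with |JF| = 14.6, F = (29.2, 23.5). ∠JFA = 79.4° gives FA at 10.0° from the x-axis; with |FA| = 18.1, A = (47.0, 26.6). Then |TA| = |A − T| = 54.0.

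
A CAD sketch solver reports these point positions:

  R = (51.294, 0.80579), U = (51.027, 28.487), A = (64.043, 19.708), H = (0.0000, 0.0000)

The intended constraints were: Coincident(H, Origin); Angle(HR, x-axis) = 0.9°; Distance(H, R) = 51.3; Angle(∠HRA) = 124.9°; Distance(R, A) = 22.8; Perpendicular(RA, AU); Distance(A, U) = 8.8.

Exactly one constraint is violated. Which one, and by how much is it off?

Distance(A, U) = 8.8 — off by 6.90.

H = (0.00, 0.00) ✓; HR at 0.9000° ✓; |HR| = 51.30 ✓; ∠HRA = 124.9° ✓; |RA| = 22.80 ✓; ∠(RA, AU) = 90.00° ✓; |AU| = 15.70 ✗.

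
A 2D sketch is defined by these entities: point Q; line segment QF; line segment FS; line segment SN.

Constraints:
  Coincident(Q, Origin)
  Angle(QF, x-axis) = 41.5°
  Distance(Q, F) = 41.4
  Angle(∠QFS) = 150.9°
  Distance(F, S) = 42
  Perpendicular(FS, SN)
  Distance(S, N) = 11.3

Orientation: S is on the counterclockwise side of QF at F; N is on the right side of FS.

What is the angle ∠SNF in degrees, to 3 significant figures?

74.9°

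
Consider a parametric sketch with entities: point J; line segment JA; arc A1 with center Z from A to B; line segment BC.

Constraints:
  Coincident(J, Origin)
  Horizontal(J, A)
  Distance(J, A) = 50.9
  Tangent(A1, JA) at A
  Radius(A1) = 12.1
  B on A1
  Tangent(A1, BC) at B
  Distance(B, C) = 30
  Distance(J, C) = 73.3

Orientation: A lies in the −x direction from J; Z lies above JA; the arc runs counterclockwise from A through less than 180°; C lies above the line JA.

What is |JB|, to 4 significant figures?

45.49

Checks: J = (0.00, 0.00) ✓; |ZB| = 12.10 ✓; ∠(ZB, BC) = 90.00° ✓; |BC| = 30.00 ✓; |JC| = 73.30 ✓.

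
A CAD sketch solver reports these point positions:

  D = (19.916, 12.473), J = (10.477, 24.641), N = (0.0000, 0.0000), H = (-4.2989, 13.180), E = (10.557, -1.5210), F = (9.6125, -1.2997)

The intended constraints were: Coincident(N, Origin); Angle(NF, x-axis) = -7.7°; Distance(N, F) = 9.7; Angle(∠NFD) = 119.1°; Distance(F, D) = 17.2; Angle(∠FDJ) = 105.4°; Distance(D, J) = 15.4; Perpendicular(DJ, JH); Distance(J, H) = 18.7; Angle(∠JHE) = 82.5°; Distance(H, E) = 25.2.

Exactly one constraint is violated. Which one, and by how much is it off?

Distance(H, E) = 25.2 — off by 4.30.

N = (0.00, 0.00) ✓; NF at -7.700° ✓; |NF| = 9.700 ✓; ∠NFD = 119.1° ✓; |FD| = 17.20 ✓; ∠FDJ = 105.4° ✓; |DJ| = 15.40 ✓; ∠(DJ, JH) = 90.00° ✓; |JH| = 18.70 ✓; ∠JHE = 82.50° ✓; |HE| = 20.90 ✗.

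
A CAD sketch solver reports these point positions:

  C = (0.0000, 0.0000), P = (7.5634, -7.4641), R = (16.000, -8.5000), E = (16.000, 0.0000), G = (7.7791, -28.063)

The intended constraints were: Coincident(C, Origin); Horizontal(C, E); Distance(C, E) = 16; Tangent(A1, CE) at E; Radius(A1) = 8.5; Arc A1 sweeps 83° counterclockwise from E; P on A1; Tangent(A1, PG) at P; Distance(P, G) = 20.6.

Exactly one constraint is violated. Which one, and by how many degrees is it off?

Tangent(A1, PG) at P — off by 7.60°.

C = (0.00, 0.00) ✓; C.y = 0.00, E.y = 0.00 ✓; |CE| = 16.00 ✓; ∠(RE, EC) = 90.00° ✓; |RE| = 8.500 ✓; bearing(R→P) − bearing(R→E) = 83.00° ✓; |RP| = 8.500 ✓; ∠(RP, PG) = 82.40° ✗; |PG| = 20.60 ✓.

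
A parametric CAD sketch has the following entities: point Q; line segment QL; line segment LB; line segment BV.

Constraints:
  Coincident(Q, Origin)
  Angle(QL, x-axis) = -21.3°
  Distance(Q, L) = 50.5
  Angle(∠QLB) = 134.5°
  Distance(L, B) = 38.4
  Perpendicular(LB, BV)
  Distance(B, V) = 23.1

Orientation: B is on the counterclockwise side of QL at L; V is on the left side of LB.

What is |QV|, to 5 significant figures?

74.918

Q is at the origin; QL runs at -21.3° with length 50.5, so L = 50.5·(cos -21.3°, sin -21.3°) = (47.050, -18.344). ∠QLB = 134.5°, so LB runs at -21.3° + (180° − 134.5°) = 24.200° from the x-axis; with |LB| = 38.4, B = L + 38.4·(cos 24.200°, sin 24.200°) = (82.076, -2.6031). LB is perpendicular to BV; with |BV| = 23.1 on the left of LB, V = B + 23.1·(-0.40992, 0.91212) = (72.607, 18.467). Then |QV| = |V − Q| = 74.918.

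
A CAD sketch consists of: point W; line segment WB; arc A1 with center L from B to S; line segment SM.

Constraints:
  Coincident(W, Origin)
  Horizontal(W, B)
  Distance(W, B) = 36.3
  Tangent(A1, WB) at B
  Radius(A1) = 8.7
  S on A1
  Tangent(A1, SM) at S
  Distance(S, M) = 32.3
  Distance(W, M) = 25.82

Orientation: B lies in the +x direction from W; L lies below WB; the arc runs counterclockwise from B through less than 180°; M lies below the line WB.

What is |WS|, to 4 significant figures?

30.36

W is at the origin; W and B share the same y with |WB| = 36.3 and B on the +x side, so B = (36.30, 0.000). The tangent condition forces LB to be normal to WB, so L = B + (0, -8.7) = (36.30, -8.700). Since LS ⟂ SM (tangency), |LM| = √(8.7² + 32.3²) = 33.45 regardless of where S sits on A1. So M lies on both circle(W, 25.82) and circle(L, 33.45); the below-WB intersection is M = (7.006, -24.85). S is the foot of the tangent from M: S = (30.26, -2.436).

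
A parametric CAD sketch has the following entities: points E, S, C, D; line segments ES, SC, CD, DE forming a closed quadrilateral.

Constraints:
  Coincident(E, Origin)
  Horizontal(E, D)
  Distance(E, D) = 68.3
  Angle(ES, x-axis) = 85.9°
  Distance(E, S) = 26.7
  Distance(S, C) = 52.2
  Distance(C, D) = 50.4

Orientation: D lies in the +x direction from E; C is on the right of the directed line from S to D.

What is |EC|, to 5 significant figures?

31.057

E is at the origin; ED is horizontal with |ED| = 68.3 and D in +x, so D = (68.3, 0). ES runs at 85.9° with |ES| = 26.7, so S = (1.9090, 26.632). C is determined by |SC| = 52.2 and |CD| = 50.4 together: it lies at the intersection of circle(S, 52.2) and circle(D, 50.4). With |SD| = 71.533, the foot of the radical line on SD is 37.058 from S and the perpendicular offset is √(52.2² − 37.058²) = 36.764. Taking the right-of-SD solution: C = (22.615, -21.286).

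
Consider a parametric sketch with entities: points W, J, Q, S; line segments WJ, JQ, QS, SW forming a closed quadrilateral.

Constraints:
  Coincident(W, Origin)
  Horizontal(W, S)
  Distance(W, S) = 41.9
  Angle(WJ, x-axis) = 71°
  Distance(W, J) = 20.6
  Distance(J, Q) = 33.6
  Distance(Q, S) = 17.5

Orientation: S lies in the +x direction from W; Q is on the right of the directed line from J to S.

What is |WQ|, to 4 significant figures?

27.41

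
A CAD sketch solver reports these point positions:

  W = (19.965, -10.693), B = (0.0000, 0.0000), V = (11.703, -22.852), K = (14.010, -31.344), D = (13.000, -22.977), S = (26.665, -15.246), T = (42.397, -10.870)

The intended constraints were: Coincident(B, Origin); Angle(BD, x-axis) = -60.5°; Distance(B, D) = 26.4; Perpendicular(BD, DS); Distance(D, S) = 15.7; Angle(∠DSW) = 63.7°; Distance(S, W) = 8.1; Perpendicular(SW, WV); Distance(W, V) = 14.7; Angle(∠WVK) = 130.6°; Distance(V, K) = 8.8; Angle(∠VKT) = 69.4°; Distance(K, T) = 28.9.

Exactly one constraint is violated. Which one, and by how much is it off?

Distance(K, T) = 28.9 — off by 6.10.

B = (0.00, 0.00) ✓; BD at -60.50° ✓; |BD| = 26.40 ✓; ∠(BD, DS) = 90.00° ✓; |DS| = 15.70 ✓; ∠DSW = 63.70° ✓; |SW| = 8.101 ✓; ∠(SW, WV) = 90.00° ✓; |WV| = 14.70 ✓; ∠WVK = 130.6° ✓; |VK| = 8.800 ✓; ∠VKT = 69.40° ✓; |KT| = 35.00 ✗.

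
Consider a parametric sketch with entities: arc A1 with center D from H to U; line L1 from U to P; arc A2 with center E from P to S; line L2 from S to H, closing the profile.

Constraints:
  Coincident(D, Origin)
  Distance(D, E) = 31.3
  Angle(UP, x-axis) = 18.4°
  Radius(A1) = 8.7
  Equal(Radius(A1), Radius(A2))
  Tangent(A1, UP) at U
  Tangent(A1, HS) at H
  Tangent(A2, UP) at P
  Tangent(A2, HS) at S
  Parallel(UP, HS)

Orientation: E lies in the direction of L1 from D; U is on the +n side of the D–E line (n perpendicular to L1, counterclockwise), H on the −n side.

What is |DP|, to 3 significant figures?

32.5

Tangency of A1 to both parallel lines with radius 8.7 puts U and H at D ± 8.7·n: U = (-2.75, 8.26), H = (2.75, -8.26). Equal radii place P and S the same way about E: P = E + 8.7·n = (27.0, 18.1), S = E − 8.7·n = (32.4, 1.62). Then |DP| = |P − D| = 32.5.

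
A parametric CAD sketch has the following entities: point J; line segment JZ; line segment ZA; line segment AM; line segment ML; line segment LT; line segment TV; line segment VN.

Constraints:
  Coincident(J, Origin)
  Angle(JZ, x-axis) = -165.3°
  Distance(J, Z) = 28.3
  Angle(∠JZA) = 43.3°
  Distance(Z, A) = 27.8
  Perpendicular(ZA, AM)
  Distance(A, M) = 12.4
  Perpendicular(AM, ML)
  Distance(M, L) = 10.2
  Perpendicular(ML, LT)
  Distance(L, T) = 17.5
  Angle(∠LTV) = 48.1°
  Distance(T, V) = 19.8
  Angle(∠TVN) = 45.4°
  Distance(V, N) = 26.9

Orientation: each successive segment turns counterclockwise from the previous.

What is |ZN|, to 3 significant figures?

11.2

J is at the origin; JZ runs at -165.3° with length 28.3, so Z = (-27.4, -7.18). ∠JZA = 43.3° gives ZA at -28.6° from the x-axis; with |ZA| = 27.8, A = (-2.97, -20.5). ZA is perpendicular to AM, so AM runs at 61.4°; with |AM| = 12.4, M = (2.97, -9.60). AM is perpendicular to ML, so ML runs at 151°; with |ML| = 10.2, L = (-5.99, -4.72). The perpendicularity gives LT at right angles to ML, so LT runs at -119°; with |LT| = 17.5, T = (-14.4, -20.1). ∠LTV = 48.1° gives TV at 13.3° from the x-axis; with |TV| = 19.8, V = (4.91, -15.5). ∠TVN = 45.4° gives VN at 148° from the x-axis; with |VN| = 26.9, N = (-17.9, -1.23). Then |ZN| = |N − Z| = 11.2.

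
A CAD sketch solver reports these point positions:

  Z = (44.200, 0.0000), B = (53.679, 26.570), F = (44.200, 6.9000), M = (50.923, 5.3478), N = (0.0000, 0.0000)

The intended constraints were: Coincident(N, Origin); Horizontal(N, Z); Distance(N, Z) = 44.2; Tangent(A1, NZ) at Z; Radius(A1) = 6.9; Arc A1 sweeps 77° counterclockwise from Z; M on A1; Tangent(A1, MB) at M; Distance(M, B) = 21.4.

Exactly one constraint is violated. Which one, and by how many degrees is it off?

Tangent(A1, MB) at M — off by 5.60°.

N = (0.00, 0.00) ✓; N.y = 0.00, Z.y = 0.00 ✓; |NZ| = 44.20 ✓; ∠(FZ, ZN) = 90.00° ✓; |FZ| = 6.900 ✓; bearing(F→M) − bearing(F→Z) = 77.00° ✓; |FM| = 6.900 ✓; ∠(FM, MB) = 84.40° ✗; |MB| = 21.40 ✓.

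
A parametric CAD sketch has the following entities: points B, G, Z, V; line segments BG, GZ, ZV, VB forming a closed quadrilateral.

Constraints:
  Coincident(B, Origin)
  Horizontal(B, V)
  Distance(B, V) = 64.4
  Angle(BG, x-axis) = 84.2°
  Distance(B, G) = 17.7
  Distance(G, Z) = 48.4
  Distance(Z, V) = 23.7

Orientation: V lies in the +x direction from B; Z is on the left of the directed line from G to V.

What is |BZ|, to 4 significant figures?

53.63

Checks: |GZ| = 48.40 ✓; |ZV| = 23.70 ✓.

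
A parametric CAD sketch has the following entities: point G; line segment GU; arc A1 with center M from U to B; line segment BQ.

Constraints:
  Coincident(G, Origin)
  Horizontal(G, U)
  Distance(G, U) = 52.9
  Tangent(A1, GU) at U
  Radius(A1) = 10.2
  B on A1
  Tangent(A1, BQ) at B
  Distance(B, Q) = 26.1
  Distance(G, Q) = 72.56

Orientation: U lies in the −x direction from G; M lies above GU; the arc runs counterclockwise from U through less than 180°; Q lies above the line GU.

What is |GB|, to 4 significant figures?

48.40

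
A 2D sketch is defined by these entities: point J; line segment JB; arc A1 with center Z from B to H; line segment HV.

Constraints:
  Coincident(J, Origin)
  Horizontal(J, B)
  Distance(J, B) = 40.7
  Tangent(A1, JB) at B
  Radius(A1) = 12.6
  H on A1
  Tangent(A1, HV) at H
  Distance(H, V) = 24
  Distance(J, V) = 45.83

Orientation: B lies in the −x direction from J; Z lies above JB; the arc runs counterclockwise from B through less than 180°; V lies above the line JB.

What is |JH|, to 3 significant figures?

30.7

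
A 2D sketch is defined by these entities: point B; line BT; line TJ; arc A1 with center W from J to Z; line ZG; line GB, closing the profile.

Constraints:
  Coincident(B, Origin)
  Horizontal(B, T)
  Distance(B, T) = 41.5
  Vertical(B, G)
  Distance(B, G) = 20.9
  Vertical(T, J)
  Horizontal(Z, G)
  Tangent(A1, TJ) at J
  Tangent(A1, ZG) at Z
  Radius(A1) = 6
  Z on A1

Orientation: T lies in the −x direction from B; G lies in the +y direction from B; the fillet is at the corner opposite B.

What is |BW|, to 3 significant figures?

38.5

B is at the origin; BT is horizontal with |BT| = 41.5 and T on the −x side, so T = (-41.5, 0.00). BG is vertical with |BG| = 20.9 and G on the +y side, so G = (0.00, 20.9). The virtual corner opposite B is at (-41.5, 20.9). Tangency of A1 to TJ means the radius WJ is perpendicular to TJ and tangency of A1 to ZG means the radius WZ is perpendicular to ZG, with radius 6.0, so the center W sits 6.0 in from both sides at W = (-35.5, 14.9). Then |BW| = |W − B| = 38.5.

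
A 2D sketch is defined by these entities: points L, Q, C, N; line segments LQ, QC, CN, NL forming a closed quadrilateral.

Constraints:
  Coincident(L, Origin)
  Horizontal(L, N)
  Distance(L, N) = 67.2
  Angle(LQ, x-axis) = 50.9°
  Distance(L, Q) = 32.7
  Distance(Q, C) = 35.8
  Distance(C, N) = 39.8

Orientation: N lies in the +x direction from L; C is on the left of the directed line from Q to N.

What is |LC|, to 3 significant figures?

66.0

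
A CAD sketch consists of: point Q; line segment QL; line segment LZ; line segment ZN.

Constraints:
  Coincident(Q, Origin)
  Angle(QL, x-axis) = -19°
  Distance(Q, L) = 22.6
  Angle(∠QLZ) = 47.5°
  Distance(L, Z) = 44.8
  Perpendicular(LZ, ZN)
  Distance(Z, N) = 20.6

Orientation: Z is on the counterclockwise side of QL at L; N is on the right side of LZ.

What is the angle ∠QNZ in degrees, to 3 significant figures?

38.4°

Q is at the origin; QL runs at -19.0° with length 22.6, so L = 22.6·(cos -19.0°, sin -19.0°) = (21.4, -7.36). ∠QLZ = 47.5°, so LZ runs at -19.0° + (180° − 47.5°) = 114° from the x-axis; with |LZ| = 44.8, Z = L + 44.8·(cos 114°, sin 114°) = (3.50, 33.7). LZ is perpendicular to ZN; with |ZN| = 20.6 on the right of LZ, N = Z + 20.6·(0.917, 0.399) = (22.4, 41.9). Then cos ∠QNZ = NQ·NZ / (|NQ||NZ|), giving 38.4°.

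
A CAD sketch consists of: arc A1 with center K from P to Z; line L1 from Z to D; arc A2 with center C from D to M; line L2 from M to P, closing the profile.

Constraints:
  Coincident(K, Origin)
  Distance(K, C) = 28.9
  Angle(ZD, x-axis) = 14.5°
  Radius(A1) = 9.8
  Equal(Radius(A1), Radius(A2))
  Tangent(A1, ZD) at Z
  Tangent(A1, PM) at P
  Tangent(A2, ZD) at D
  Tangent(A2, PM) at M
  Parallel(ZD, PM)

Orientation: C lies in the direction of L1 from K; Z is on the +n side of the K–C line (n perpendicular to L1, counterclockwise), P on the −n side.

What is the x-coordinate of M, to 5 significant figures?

30.433

The slot axis is L1's direction at 14.5°, so u = (cos 14.5°, sin 14.5°) = (0.96815, 0.25038) and n = (−sin 14.5°, cos 14.5°) = (-0.25038, 0.96815). K is at the origin and C lies 28.9 along u from K, so C = 28.9·u = (27.979, 7.2360). Tangency of A1 to both parallel lines with radius 9.8 puts Z and P at K ± 9.8·n: Z = (-2.4537, 9.4878), P = (2.4537, -9.4878). Equal radii place D and M the same way about C: D = C + 9.8·n = (25.526, 16.724), M = C − 9.8·n = (30.433, -2.2519). So M.x = 30.433.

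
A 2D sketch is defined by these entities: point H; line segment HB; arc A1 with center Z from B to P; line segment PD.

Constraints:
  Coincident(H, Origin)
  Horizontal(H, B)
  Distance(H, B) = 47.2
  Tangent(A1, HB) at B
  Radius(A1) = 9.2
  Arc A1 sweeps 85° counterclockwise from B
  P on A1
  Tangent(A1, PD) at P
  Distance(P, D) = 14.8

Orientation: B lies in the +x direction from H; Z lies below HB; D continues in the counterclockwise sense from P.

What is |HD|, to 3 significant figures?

43.4

H is at the origin; HB is horizontal with |HB| = 47.2 and B on the +x side, so B = (47.2, 0.00). Tangency of A1 to HB means the radius ZB is perpendicular to HB, so Z = B + (0, -9.2) = (47.2, -9.20). On A1, B sits at bearing 90° from Z; an 85° counterclockwise sweep puts P at bearing 175°, so P = Z + 9.2·(cos 175°, sin 175°) = (38.0, -8.40). Since A1 is tangent to PD there, ZP ⟂ PD, so PD runs along (−sin 175°, cos 175°); with |PD| = 14.8, D = (36.7, -23.1). Then |HD| = |D − H| = 43.4.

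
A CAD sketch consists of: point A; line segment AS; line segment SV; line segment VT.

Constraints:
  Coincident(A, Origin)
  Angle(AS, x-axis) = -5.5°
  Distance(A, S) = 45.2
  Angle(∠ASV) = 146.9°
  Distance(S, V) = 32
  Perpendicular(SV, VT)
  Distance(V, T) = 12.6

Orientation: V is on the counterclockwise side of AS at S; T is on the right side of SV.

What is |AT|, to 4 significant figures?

79.19

A is at the origin; AS runs at -5.5° with length 45.2, so S = 45.2·(cos -5.5°, sin -5.5°) = (44.99, -4.332). ∠ASV = 146.9°, so SV runs at -5.5° + (180° − 146.9°) = 27.60° from the x-axis; with |SV| = 32.0, V = S + 32.0·(cos 27.60°, sin 27.60°) = (73.35, 10.49). The perpendicularity gives VT at right angles to SV; with |VT| = 12.6 on the right of SV, T = V + 12.6·(0.4633, -0.8862) = (79.19, -0.6729). Then |AT| = |T − A| = 79.19.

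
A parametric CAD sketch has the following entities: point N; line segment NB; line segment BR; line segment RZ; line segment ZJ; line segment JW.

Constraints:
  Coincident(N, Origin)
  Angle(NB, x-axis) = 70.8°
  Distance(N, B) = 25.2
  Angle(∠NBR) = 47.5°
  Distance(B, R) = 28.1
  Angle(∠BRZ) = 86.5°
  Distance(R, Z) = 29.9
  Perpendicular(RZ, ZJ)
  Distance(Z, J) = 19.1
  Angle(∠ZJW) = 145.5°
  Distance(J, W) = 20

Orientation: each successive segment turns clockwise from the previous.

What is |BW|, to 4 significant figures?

18.46

RZ ⟂ ZJ, so ZJ runs at 114.8°; with |ZJ| = 19.1, J = (-13.54, 3.854). ∠ZJW = 145.5° gives JW at 80.30° from the x-axis; with |JW| = 20.0, W = (-10.17, 23.57). Then |BW| = |W − B| = 18.46.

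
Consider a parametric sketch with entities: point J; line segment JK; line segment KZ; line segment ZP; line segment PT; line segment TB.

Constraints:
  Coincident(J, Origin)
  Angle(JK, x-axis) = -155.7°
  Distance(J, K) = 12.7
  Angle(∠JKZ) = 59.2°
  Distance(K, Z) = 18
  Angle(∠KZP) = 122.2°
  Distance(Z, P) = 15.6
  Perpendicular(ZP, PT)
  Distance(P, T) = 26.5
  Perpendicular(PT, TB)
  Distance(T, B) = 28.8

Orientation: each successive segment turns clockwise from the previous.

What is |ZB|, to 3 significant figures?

29.6

J is at the origin; JK runs at -155.7° with length 12.7, so K = (-11.6, -5.23). ∠JKZ = 59.2° gives KZ at 83.5° from the x-axis; with |KZ| = 18.0, Z = (-9.54, 12.7). ∠KZP = 122.2° gives ZP at 25.7° from the x-axis; with |ZP| = 15.6, P = (4.52, 19.4). ZP ⟂ PT, so PT runs at -64.3°; with |PT| = 26.5, T = (16.0, -4.46). PT is perpendicular to TB, so TB runs at -154°; with |TB| = 28.8, B = (-9.94, -16.9). Then |ZB| = |B − Z| = 29.6.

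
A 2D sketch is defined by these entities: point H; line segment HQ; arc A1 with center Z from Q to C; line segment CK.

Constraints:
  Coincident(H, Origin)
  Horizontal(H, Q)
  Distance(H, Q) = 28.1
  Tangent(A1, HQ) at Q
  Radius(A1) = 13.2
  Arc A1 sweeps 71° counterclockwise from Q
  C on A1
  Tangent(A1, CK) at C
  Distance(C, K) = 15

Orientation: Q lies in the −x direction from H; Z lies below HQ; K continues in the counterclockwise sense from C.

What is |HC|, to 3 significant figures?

41.5

Tangency of A1 to HQ means the radius ZQ is perpendicular to HQ, so Z = Q + (0, -13.2) = (-28.1, -13.2). On A1, Q sits at bearing 90° from Z; a 71° counterclockwise sweep puts C at bearing 161°, so C = Z + 13.2·(cos 161°, sin 161°) = (-40.6, -8.90). Then |HC| = |C − H| = 41.5.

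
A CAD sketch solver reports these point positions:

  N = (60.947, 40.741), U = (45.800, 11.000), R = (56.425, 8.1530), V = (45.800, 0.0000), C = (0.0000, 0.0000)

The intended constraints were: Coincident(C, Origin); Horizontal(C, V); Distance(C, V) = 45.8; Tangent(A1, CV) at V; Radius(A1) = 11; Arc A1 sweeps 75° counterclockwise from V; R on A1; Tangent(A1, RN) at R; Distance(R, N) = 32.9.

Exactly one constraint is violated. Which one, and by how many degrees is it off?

Tangent(A1, RN) at R — off by 7.10°.

C = (0.00, 0.00) ✓; C.y = 0.00, V.y = 0.00 ✓; |CV| = 45.80 ✓; ∠(UV, VC) = 90.00° ✓; |UV| = 11.00 ✓; bearing(U→R) − bearing(U→V) = 75.00° ✓; |UR| = 11.00 ✓; ∠(UR, RN) = 82.90° ✗; |RN| = 32.90 ✓.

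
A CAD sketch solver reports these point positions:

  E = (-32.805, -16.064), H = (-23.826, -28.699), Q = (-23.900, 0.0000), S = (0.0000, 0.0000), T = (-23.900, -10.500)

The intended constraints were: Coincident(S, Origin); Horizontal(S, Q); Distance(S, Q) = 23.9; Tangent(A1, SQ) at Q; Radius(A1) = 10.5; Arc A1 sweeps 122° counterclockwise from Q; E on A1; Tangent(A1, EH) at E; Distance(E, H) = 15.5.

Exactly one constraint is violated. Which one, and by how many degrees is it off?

Tangent(A1, EH) at E — off by 3.40°.

S = (0.00, 0.00) ✓; S.y = 0.00, Q.y = 0.00 ✓; |SQ| = 23.90 ✓; ∠(TQ, QS) = 90.00° ✓; |TQ| = 10.50 ✓; bearing(T→E) − bearing(T→Q) = 122.0° ✓; |TE| = 10.50 ✓; ∠(TE, EH) = 86.60° ✗; |EH| = 15.50 ✓.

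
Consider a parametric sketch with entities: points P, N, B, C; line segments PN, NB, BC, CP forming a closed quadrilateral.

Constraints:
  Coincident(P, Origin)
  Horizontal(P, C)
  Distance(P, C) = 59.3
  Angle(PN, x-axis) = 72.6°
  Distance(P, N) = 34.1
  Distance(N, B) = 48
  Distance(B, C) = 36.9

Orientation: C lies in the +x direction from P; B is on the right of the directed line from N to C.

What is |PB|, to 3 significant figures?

28.1

P is at the origin; P and C share the same y with |PC| = 59.3 and C in +x, so C = (59.3, 0). PN runs at 72.6° with |PN| = 34.1, so N = (10.2, 32.5). B is determined by |NB| = 48.0 and |BC| = 36.9 together: it lies at the intersection of circle(N, 48.0) and circle(C, 36.9). With |NC| = 58.9, the foot of the radical line on NC is 37.5 from N and the perpendicular offset is √(48.0² − 37.5²) = 30.0. Taking the right-of-NC solution: B = (24.8, -13.2).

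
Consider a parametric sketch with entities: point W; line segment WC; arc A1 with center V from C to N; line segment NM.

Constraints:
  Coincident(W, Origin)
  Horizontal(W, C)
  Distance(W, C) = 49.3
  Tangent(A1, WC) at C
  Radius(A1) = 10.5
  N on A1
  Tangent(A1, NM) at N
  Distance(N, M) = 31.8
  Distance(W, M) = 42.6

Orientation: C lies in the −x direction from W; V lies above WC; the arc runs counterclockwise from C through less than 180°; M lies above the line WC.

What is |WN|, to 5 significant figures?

40.350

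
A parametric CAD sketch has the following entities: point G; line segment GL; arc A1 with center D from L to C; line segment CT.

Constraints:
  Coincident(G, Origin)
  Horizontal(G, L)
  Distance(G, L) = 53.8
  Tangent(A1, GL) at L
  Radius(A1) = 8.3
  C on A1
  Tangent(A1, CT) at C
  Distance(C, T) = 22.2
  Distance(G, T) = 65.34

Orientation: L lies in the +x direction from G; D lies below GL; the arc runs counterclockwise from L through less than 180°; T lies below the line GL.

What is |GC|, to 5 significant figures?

48.094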